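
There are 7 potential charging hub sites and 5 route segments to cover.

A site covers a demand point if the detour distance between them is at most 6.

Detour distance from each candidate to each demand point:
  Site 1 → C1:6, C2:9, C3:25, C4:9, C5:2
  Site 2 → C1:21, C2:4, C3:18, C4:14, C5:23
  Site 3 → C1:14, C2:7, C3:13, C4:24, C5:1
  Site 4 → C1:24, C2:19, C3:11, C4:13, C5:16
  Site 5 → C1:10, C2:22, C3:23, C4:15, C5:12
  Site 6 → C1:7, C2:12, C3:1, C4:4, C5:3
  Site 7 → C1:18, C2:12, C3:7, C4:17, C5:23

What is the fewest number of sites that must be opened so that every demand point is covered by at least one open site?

Coverage sets (demand points within 6 of each site):
  Site 1: {C1, C5}
  Site 2: {C2}
  Site 3: {C5}
  Site 4: {}
  Site 5: {}
  Site 6: {C3, C4, C5}
  Site 7: {}
No 2 sites suffice: every size-2 union leaves at least one demand point uncovered.
But {Site 1, Site 2, Site 6} covers everything, so the minimum is 3.

3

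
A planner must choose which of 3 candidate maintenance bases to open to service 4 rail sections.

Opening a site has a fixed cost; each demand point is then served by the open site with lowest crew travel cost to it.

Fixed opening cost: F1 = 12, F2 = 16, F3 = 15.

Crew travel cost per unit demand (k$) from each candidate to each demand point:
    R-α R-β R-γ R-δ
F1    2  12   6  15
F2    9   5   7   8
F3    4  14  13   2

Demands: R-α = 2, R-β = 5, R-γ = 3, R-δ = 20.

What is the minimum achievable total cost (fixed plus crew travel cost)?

125

Open {F2, F3}: assign each demand point to its cheapest open site.
  R-α→F3 2×4=8, R-β→F2 5×5=25, R-γ→F2 3×7=21, R-δ→F3 20×2=40
  crew travel cost 94, fixed 31 → total 125.
Compare {F1, F2, F3}: crew travel cost 87 + fixed 43 = 130.
Compare {F1, F3}: crew travel cost 122 + fixed 27 = 149.
Compare {F3}: crew travel cost 157 + fixed 15 = 172.
All other subsets cost ≥ 130. Minimum total cost: 125.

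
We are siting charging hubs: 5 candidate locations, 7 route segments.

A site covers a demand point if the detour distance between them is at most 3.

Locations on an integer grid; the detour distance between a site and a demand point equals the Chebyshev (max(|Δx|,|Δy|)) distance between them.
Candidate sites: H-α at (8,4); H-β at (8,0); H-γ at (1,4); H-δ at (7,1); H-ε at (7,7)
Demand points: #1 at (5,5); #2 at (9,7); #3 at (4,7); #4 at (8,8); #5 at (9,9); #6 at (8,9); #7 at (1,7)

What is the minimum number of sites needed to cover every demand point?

Coverage sets (demand points within 3 of each site):
  H-α: {#1, #2}
  H-β: {}
  H-γ: {#3, #7}
  H-δ: {}
  H-ε: {#1, #2, #3, #4, #5, #6}
No single site covers all 7 demand points.
But {H-γ, H-ε} covers everything, so the minimum is 2.

2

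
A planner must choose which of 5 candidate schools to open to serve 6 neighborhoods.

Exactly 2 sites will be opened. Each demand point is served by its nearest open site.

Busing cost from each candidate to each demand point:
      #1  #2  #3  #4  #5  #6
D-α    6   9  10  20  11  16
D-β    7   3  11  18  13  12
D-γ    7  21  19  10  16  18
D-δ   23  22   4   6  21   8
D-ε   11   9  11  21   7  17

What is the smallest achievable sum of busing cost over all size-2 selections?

41

Open {D-β, D-δ}.
  #1→D-β 7, #2→D-β 3, #3→D-δ 4, #4→D-δ 6, #5→D-β 13, #6→D-δ 8  ⇒ total 41.
Compare {D-α, D-δ}: total 44.
Compare {D-δ, D-ε}: total 45.
No size-2 selection does better; minimum is 41.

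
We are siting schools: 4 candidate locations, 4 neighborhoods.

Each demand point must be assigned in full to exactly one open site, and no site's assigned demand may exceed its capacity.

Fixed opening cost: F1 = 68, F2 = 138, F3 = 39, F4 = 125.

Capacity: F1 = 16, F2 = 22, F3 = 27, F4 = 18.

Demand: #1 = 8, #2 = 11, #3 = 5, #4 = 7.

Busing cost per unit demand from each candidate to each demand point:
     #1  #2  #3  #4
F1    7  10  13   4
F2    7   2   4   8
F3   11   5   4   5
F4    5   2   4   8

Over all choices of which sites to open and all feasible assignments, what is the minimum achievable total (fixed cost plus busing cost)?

266

Open {F1, F3}; cheapest assignment that respects the capacities:
  F1 (cap 16, load 15): #1, #4 — cost 8×7 + 7×4 = 84
  F3 (cap 27, load 16): #2, #3 — cost 11×5 + 5×4 = 75
  Shipping 159, fixed 107 → total 266.
  Any other capacity-feasible assignment to {F1, F3} ships for at least 159.
Compare {F2, F3}: its best feasible assignment gives total 310.
Compare {F3, F4}: its best feasible assignment gives total 314.
Every other set of open sites that can feasibly serve all demand totals ≥ 310 even under its best assignment. Minimum: 266.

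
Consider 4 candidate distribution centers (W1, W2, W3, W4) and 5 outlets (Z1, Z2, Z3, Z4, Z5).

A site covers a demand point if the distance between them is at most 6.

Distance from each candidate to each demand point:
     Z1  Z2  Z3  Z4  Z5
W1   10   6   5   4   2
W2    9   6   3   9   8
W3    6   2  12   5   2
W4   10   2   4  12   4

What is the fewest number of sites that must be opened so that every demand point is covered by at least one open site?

2

Coverage sets (demand points within 6 of each site):
  W1: {Z2, Z3, Z4, Z5}
  W2: {Z2, Z3}
  W3: {Z1, Z2, Z4, Z5}
  W4: {Z2, Z3, Z5}
No single site covers all 5 demand points.
But {W1, W3} covers everything, so the minimum is 2.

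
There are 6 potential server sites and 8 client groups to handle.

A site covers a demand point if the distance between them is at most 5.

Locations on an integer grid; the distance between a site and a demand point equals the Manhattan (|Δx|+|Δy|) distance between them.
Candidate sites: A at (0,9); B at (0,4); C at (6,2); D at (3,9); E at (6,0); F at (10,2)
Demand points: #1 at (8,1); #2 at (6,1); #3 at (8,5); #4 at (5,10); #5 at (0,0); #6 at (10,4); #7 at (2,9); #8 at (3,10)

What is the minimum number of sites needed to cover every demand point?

Coverage sets (demand points within 5 of each site):
  A: {#7, #8}
  B: {#5}
  C: {#1, #2, #3}
  D: {#4, #7, #8}
  E: {#1, #2}
  F: {#1, #2, #3, #6}
No 2 sites suffice: every size-2 union leaves at least one demand point uncovered.
But {B, D, F} covers everything, so the minimum is 3.

3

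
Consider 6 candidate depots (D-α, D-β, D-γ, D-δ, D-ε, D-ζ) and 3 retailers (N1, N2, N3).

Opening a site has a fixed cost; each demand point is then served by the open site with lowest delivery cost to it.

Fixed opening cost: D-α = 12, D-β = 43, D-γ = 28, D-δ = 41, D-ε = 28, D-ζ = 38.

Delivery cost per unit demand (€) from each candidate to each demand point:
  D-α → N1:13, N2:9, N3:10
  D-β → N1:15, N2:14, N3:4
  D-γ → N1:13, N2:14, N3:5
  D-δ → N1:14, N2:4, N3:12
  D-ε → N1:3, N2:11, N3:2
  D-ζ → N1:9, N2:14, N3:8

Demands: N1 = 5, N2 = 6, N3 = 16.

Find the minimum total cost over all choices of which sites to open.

Open {D-δ, D-ε}: assign each demand point to its cheapest open site.
  N1→D-ε 5×3=15, N2→D-δ 6×4=24, N3→D-ε 16×2=32
  delivery cost 71, fixed 69 → total 140.
Compare {D-ε}: delivery cost 113 + fixed 28 = 141.
Compare {D-α, D-ε}: delivery cost 101 + fixed 40 = 141.
Compare {D-α, D-δ, D-ε}: delivery cost 71 + fixed 81 = 152.
All other subsets cost ≥ 141. Minimum total cost: 140.

140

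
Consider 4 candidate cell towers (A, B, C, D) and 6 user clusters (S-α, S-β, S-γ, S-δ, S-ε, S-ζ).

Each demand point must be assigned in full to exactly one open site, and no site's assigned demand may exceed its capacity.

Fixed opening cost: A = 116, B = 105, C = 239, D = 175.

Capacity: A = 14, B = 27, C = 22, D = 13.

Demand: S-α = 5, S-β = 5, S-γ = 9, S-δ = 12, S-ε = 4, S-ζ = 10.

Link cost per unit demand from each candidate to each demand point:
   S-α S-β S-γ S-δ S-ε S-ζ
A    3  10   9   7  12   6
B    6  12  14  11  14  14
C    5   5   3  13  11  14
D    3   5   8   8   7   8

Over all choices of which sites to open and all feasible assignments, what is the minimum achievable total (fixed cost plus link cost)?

Open {B, C}; cheapest assignment that respects the capacities:
  B (cap 27, load 27): S-α, S-δ, S-ζ — cost 5×6 + 12×11 + 10×14 = 302
  C (cap 22, load 18): S-β, S-γ, S-ε — cost 5×5 + 9×3 + 4×11 = 96
  Shipping 398, fixed 344 → total 742.
  Any other capacity-feasible assignment to {B, C} ships for at least 398.
Compare {A, B, C}: its best feasible assignment gives total 777.
Compare {A, B, D}: its best feasible assignment gives total 778.
Every other set of open sites that can feasibly serve all demand totals ≥ 777 even under its best assignment. Minimum: 742.

742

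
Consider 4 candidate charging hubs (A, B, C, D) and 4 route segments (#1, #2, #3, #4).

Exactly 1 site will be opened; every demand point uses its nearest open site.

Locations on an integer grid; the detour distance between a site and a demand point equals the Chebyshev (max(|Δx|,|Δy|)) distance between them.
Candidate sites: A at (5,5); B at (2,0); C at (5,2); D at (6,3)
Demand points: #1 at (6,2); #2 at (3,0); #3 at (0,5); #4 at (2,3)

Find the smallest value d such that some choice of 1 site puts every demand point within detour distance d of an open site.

Open {A}.
  Farthest demand point is #2 at detour distance 5 (to A); all others are ≤ 5.
With {B} the worst case is 5.
With {C} the worst case is 5.
No size-1 selection achieves below 5.

5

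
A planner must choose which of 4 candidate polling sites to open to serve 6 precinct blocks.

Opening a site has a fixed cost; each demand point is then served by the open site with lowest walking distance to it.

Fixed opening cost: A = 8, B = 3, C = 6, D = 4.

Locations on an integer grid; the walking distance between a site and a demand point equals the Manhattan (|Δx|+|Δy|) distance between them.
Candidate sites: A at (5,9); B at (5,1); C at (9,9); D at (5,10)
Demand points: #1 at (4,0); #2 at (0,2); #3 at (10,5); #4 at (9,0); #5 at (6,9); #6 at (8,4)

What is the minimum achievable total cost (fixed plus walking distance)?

36

Open {B, C}: assign each demand point to its cheapest open site.
  #1→B 2, #2→B 6, #3→C 5, #4→B 5, #5→C 3, #6→B 6
  walking distance 27, fixed 9 → total 36.
Compare {B, D}: walking distance 30 + fixed 7 = 37.
Compare {B, C, D}: walking distance 26 + fixed 13 = 39.
Compare {B}: walking distance 37 + fixed 3 = 40.
All other subsets cost ≥ 37. Minimum total cost: 36.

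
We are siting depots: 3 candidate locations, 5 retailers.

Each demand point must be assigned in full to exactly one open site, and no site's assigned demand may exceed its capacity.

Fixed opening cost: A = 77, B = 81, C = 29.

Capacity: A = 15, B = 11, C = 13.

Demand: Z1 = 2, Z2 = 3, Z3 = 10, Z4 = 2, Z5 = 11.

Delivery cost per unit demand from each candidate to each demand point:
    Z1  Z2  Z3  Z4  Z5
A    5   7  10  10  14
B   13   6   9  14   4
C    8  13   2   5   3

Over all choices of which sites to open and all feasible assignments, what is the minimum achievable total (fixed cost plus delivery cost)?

Open {A, C}; cheapest assignment that respects the capacities:
  A (cap 15, load 15): Z1, Z2, Z3 — cost 2×5 + 3×7 + 10×10 = 131
  C (cap 13, load 13): Z4, Z5 — cost 2×5 + 11×3 = 43
  Shipping 174, fixed 106 → total 280.
  Any other capacity-feasible assignment to {A, C} ships for at least 174.
Compare {A, B, C}: its best feasible assignment gives total 292.
Every other set of open sites that can feasibly serve all demand totals ≥ 292 even under its best assignment. Minimum: 280.

280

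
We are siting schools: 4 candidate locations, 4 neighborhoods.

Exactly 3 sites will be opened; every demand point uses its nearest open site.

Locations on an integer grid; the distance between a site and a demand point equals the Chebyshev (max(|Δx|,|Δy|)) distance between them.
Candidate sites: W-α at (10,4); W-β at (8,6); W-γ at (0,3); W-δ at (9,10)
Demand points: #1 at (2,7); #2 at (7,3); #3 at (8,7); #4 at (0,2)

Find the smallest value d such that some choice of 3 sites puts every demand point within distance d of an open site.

4

Open {W-α, W-β, W-γ}.
  Farthest demand point is #1 at distance 4 (to W-γ); all others are ≤ 4.
With {W-α, W-γ, W-δ} the worst case is 4.
With {W-β, W-γ, W-δ} the worst case is 4.
No size-3 selection achieves below 4.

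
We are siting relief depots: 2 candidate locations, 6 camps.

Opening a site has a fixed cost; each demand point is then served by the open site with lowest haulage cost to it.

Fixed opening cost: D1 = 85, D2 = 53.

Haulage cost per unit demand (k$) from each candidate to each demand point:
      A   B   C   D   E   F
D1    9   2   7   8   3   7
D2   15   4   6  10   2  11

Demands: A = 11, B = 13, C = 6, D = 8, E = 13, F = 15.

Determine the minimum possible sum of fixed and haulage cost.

460

Open {D1}: assign each demand point to its cheapest open site.
  A→D1 11×9=99, B→D1 13×2=26, C→D1 6×7=42, D→D1 8×8=64, E→D1 13×3=39, F→D1 15×7=105
  haulage cost 375, fixed 85 → total 460.
Compare {D1, D2}: haulage cost 356 + fixed 138 = 494.
Compare {D2}: haulage cost 524 + fixed 53 = 577.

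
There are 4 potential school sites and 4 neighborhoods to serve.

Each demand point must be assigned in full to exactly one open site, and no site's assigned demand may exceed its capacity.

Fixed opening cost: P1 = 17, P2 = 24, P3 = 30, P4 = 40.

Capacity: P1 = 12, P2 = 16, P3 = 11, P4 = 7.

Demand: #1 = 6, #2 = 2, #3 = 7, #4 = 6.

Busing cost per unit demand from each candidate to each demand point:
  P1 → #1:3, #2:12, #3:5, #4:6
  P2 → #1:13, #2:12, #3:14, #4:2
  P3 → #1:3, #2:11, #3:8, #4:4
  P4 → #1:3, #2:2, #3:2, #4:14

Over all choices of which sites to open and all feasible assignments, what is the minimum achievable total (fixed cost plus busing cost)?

Open {P1, P2, P4}; cheapest assignment that respects the capacities:
  P1 (cap 12, load 8): #1, #2 — cost 6×3 + 2×12 = 42
  P2 (cap 16, load 6): #4 — cost 6×2 = 12
  P4 (cap 7, load 7): #3 — cost 7×2 = 14
  Shipping 68, fixed 81 → total 149.
  Any other capacity-feasible assignment to {P1, P2, P4} ships for at least 68.
Compare {P1, P2, P3}: its best feasible assignment gives total 158.
Compare {P2, P3, P4}: its best feasible assignment gives total 160.
Every other set of open sites that can feasibly serve all demand totals ≥ 158 even under its best assignment. Minimum: 149.

149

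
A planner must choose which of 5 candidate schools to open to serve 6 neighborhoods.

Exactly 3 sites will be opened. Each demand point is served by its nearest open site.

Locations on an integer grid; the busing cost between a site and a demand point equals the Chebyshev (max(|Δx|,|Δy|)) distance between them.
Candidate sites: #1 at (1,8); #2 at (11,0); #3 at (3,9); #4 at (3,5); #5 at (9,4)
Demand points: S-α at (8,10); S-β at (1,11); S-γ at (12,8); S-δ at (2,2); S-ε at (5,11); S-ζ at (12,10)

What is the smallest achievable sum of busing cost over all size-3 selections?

22

Open {#3, #4, #5}.
  S-α→#3 5, S-β→#3 2, S-γ→#5 4, S-δ→#4 3, S-ε→#3 2, S-ζ→#5 6  ⇒ total 22.
Compare {#1, #3, #5}: total 25.
Compare {#1, #4, #5}: total 25.
No size-3 selection does better; minimum is 22.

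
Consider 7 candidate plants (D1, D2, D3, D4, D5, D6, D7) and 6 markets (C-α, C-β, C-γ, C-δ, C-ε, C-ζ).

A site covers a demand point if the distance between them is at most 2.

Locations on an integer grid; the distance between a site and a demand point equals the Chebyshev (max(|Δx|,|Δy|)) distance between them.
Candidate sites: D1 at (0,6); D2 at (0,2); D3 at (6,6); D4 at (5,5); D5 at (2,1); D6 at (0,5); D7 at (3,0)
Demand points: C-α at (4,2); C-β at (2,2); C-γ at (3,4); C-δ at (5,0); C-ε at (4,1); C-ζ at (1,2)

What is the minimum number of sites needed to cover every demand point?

2

Coverage sets (demand points within 2 of each site):
  D1: {}
  D2: {C-β, C-ζ}
  D3: {}
  D4: {C-γ}
  D5: {C-α, C-β, C-ε, C-ζ}
  D6: {}
  D7: {C-α, C-β, C-δ, C-ε, C-ζ}
No single site covers all 6 demand points.
But {D4, D7} covers everything, so the minimum is 2.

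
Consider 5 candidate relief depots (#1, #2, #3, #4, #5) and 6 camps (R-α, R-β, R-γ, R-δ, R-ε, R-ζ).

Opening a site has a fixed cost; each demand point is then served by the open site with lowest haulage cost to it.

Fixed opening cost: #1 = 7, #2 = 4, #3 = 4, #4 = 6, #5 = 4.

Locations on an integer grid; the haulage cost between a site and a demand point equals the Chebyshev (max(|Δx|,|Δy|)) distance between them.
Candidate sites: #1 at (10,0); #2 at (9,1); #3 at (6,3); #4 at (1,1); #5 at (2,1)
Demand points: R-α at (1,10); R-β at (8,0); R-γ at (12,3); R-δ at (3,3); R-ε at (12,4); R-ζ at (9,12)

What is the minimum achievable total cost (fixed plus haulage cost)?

Open {#2, #3}: assign each demand point to its cheapest open site.
  R-α→#3 7, R-β→#2 1, R-γ→#2 3, R-δ→#3 3, R-ε→#2 3, R-ζ→#3 9
  haulage cost 26, fixed 8 → total 34.
Compare {#2}: haulage cost 33 + fixed 4 = 37.
Compare {#2, #5}: haulage cost 29 + fixed 8 = 37.
Compare {#2, #3, #5}: haulage cost 25 + fixed 12 = 37.
All other subsets cost ≥ 37. Minimum total cost: 34.

34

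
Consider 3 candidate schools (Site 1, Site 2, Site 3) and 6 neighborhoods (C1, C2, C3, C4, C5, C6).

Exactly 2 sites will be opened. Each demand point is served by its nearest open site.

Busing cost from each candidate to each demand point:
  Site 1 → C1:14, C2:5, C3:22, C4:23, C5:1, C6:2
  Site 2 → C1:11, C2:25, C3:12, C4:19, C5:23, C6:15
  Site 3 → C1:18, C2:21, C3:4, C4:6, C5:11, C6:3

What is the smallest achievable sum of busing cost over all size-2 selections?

32

Open {Site 1, Site 3}.
  C1→Site 1 14, C2→Site 1 5, C3→Site 3 4, C4→Site 3 6, C5→Site 1 1, C6→Site 1 2  ⇒ total 32.
Compare {Site 1, Site 2}: total 50.
Compare {Site 2, Site 3}: total 56.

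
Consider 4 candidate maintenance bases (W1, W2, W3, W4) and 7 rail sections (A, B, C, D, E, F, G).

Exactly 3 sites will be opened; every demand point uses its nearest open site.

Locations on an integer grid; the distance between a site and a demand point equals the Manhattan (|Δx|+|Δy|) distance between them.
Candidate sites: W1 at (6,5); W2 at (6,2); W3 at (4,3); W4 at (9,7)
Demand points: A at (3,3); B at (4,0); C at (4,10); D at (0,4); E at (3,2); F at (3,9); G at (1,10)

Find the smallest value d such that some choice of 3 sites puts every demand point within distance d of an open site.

10

Open {W1, W2, W3}.
  Farthest demand point is G at distance 10 (to W1); all others are ≤ 10.
With {W1, W2, W4} the worst case is 10.
With {W1, W3, W4} the worst case is 10.
No size-3 selection achieves below 10.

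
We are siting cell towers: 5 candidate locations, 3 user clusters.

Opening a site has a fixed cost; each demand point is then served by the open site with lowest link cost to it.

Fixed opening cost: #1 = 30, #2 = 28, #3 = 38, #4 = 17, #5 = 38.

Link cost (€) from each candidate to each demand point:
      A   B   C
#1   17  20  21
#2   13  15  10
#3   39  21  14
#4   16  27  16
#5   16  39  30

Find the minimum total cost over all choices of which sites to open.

Open {#2}: assign each demand point to its cheapest open site.
  A→#2 13, B→#2 15, C→#2 10
  link cost 38, fixed 28 → total 66.
Compare {#4}: link cost 59 + fixed 17 = 76.
Compare {#2, #4}: link cost 38 + fixed 45 = 83.
Compare {#1}: link cost 58 + fixed 30 = 88.
All other subsets cost ≥ 76. Minimum total cost: 66.

66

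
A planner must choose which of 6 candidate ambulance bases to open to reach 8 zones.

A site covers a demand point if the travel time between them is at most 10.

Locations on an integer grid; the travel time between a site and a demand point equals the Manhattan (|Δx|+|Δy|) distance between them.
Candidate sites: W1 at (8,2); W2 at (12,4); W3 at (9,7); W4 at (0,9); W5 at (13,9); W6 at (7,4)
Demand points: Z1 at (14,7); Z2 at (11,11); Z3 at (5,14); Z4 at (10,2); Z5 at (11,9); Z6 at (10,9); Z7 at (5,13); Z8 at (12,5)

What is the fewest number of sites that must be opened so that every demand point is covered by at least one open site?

2

Coverage sets (demand points within 10 of each site):
  W1: {Z4, Z5, Z6, Z8}
  W2: {Z1, Z2, Z4, Z5, Z6, Z8}
  W3: {Z1, Z2, Z4, Z5, Z6, Z7, Z8}
  W4: {Z3, Z6, Z7}
  W5: {Z1, Z2, Z4, Z5, Z6, Z8}
  W6: {Z1, Z4, Z5, Z6, Z8}
No single site covers all 8 demand points.
But {W2, W4} covers everything, so the minimum is 2.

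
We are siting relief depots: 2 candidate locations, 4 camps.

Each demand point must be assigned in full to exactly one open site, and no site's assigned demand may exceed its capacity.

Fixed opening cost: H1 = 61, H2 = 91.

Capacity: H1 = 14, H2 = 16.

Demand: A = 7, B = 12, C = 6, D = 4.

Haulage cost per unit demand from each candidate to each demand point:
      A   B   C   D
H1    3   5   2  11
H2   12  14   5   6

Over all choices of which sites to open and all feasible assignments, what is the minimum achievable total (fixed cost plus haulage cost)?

Open {H1, H2}; cheapest assignment that respects the capacities:
  H1 (cap 14, load 13): A, C — cost 7×3 + 6×2 = 33
  H2 (cap 16, load 16): B, D — cost 12×14 + 4×6 = 192
  Shipping 225, fixed 152 → total 377.
  Any other capacity-feasible assignment to {H1, H2} ships for at least 225.
Total demand is 29 and no other set of sites has combined capacity ≥ 29, so {H1, H2} is the only feasible choice of open sites. Minimum: 377.

377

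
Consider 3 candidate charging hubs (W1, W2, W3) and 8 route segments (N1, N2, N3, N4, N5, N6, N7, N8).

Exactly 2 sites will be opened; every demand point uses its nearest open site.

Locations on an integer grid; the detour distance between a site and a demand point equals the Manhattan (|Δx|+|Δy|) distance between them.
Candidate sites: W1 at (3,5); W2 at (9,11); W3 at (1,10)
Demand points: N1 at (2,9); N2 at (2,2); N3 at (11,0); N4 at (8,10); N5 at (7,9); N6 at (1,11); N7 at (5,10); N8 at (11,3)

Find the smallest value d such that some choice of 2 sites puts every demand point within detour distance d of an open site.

13

Open {W1, W2}.
  Farthest demand point is N3 at detour distance 13 (to W1); all others are ≤ 13.
With {W1, W3} the worst case is 13.
With {W2, W3} the worst case is 13.
No size-2 selection achieves below 13.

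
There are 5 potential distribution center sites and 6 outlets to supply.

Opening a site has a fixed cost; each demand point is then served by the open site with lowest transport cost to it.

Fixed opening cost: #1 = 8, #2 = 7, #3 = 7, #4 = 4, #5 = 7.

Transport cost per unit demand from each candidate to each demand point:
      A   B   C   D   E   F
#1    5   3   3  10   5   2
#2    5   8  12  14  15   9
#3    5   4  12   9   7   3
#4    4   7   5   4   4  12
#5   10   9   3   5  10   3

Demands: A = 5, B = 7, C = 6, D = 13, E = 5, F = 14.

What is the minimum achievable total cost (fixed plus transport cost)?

Open {#1, #4}: assign each demand point to its cheapest open site.
  A→#4 5×4=20, B→#1 7×3=21, C→#1 6×3=18, D→#4 13×4=52, E→#4 5×4=20, F→#1 14×2=28
  transport cost 159, fixed 12 → total 171.
Compare {#1, #2, #4}: transport cost 159 + fixed 19 = 178.
Compare {#1, #3, #4}: transport cost 159 + fixed 19 = 178.
Compare {#1, #4, #5}: transport cost 159 + fixed 19 = 178.
All other subsets cost ≥ 178. Minimum total cost: 171.

171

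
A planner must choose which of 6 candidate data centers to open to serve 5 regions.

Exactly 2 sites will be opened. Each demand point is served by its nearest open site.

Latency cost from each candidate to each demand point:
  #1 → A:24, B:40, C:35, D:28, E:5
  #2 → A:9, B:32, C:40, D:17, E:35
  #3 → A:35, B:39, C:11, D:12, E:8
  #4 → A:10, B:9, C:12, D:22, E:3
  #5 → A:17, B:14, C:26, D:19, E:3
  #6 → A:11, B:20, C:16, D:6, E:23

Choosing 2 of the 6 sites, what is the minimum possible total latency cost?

40

Open {#4, #6}.
  A→#4 10, B→#4 9, C→#4 12, D→#6 6, E→#4 3  ⇒ total 40.
Compare {#3, #4}: total 45.
Compare {#2, #4}: total 50.
No size-2 selection does better; minimum is 40.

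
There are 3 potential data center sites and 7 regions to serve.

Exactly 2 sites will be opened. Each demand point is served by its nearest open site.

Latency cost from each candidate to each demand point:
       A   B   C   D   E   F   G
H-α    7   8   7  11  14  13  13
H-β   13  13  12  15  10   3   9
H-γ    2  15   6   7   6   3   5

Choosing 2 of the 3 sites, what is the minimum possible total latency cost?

37

Open {H-α, H-γ}.
  A→H-γ 2, B→H-α 8, C→H-γ 6, D→H-γ 7, E→H-γ 6, F→H-γ 3, G→H-γ 5  ⇒ total 37.
Compare {H-β, H-γ}: total 42.
Compare {H-α, H-β}: total 55.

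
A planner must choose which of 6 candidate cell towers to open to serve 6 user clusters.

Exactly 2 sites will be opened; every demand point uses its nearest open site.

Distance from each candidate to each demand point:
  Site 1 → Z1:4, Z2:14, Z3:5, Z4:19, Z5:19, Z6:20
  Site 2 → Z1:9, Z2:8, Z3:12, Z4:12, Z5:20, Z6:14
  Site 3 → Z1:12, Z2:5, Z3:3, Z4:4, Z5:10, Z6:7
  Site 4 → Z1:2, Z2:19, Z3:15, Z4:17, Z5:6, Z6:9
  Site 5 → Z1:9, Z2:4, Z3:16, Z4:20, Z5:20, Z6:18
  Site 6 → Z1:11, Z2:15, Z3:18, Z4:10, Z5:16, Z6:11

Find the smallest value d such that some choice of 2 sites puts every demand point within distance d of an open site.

7

Open {Site 3, Site 4}.
  Farthest demand point is Z6 at distance 7 (to Site 3); all others are ≤ 7.
With {Site 1, Site 3} the worst case is 10.
With {Site 2, Site 3} the worst case is 10.
No size-2 selection achieves below 7.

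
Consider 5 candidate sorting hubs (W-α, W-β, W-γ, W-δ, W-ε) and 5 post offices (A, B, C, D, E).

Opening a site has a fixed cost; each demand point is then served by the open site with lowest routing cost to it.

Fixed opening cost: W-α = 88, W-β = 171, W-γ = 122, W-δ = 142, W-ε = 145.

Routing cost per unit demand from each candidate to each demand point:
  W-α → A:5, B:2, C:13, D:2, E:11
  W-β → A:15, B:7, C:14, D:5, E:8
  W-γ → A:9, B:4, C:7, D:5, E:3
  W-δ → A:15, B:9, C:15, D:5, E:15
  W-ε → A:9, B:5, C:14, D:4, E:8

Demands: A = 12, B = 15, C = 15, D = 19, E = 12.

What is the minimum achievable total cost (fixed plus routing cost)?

479

Open {W-α, W-γ}: assign each demand point to its cheapest open site.
  A→W-α 12×5=60, B→W-α 15×2=30, C→W-γ 15×7=105, D→W-α 19×2=38, E→W-γ 12×3=36
  routing cost 269, fixed 210 → total 479.
Compare {W-γ}: routing cost 404 + fixed 122 = 526.
Compare {W-α}: routing cost 455 + fixed 88 = 543.
Compare {W-α, W-γ, W-δ}: routing cost 269 + fixed 352 = 621.
All other subsets cost ≥ 526. Minimum total cost: 479.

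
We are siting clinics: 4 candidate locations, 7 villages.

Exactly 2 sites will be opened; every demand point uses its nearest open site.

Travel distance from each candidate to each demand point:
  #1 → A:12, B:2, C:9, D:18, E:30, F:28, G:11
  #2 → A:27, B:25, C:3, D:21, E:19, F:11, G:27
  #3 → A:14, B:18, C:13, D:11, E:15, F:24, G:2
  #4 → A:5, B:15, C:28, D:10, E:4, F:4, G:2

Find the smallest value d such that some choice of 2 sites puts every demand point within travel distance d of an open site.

10

Open {#1, #4}.
  Farthest demand point is D at travel distance 10 (to #4); all others are ≤ 10.
With {#2, #4} the worst case is 15.
With {#3, #4} the worst case is 15.
No size-2 selection achieves below 10.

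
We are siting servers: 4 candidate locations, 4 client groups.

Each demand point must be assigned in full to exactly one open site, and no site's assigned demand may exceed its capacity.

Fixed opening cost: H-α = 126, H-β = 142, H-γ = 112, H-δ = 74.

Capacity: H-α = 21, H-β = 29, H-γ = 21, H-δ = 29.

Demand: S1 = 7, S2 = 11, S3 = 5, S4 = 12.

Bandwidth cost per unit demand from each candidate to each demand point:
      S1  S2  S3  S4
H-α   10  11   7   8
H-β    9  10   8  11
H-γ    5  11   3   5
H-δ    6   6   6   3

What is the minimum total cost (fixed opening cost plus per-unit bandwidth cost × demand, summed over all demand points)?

Open {H-γ, H-δ}; cheapest assignment that respects the capacities:
  H-γ (cap 21, load 12): S1, S3 — cost 7×5 + 5×3 = 50
  H-δ (cap 29, load 23): S2, S4 — cost 11×6 + 12×3 = 102
  Shipping 152, fixed 186 → total 338.
  Any other capacity-feasible assignment to {H-γ, H-δ} ships for at least 152.
Compare {H-α, H-δ}: its best feasible assignment gives total 402.
Compare {H-β, H-δ}: its best feasible assignment gives total 411.
Every other set of open sites that can feasibly serve all demand totals ≥ 402 even under its best assignment. Minimum: 338.

338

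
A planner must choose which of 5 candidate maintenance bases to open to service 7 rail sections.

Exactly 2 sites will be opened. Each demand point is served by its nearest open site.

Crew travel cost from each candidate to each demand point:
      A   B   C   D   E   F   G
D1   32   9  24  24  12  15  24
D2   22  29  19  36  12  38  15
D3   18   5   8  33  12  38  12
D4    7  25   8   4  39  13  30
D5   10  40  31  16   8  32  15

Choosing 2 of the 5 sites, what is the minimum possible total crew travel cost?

Open {D3, D4}.
  A→D4 7, B→D3 5, C→D3 8, D→D4 4, E→D3 12, F→D4 13, G→D3 12  ⇒ total 61.
Compare {D1, D4}: total 77.
Compare {D4, D5}: total 80.
No size-2 selection does better; minimum is 61.

61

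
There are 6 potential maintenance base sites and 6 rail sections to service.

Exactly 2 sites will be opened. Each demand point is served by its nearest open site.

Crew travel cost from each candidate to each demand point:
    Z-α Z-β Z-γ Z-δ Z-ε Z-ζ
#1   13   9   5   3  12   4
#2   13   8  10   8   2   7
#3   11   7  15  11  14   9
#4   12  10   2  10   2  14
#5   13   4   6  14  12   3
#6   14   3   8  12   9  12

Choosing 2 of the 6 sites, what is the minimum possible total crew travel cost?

Open {#1, #4}.
  Z-α→#4 12, Z-β→#1 9, Z-γ→#4 2, Z-δ→#1 3, Z-ε→#4 2, Z-ζ→#1 4  ⇒ total 32.
Compare {#4, #5}: total 33.
Compare {#1, #2}: total 35.
No size-2 selection does better; minimum is 32.

32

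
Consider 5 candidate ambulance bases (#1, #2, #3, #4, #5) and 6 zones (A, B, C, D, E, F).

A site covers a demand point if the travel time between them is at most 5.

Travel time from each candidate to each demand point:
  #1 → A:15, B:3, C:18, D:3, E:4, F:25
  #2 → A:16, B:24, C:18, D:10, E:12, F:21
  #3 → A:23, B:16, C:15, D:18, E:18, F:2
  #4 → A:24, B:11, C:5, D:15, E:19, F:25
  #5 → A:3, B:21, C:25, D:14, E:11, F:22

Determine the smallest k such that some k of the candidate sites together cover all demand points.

Coverage sets (demand points within 5 of each site):
  #1: {B, D, E}
  #2: {}
  #3: {F}
  #4: {C}
  #5: {A}
No 3 sites suffice: every size-3 union leaves at least one demand point uncovered.
But {#1, #3, #4, #5} covers everything, so the minimum is 4.

4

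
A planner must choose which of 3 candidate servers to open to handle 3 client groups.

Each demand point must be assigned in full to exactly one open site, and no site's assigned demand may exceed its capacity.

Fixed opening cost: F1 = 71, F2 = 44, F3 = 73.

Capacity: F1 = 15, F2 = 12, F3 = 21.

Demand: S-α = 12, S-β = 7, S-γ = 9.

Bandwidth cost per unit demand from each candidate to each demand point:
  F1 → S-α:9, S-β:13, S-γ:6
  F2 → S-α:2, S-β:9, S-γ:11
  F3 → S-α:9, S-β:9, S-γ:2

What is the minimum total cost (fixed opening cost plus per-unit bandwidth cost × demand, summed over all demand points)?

Open {F2, F3}; cheapest assignment that respects the capacities:
  F2 (cap 12, load 12): S-α — cost 12×2 = 24
  F3 (cap 21, load 16): S-β, S-γ — cost 7×9 + 9×2 = 81
  Shipping 105, fixed 117 → total 222.
  Any other capacity-feasible assignment to {F2, F3} ships for at least 105.
Compare {F1, F2, F3}: its best feasible assignment gives total 293.
Compare {F1, F3}: its best feasible assignment gives total 333.
Every other set of open sites that can feasibly serve all demand totals ≥ 293 even under its best assignment. Minimum: 222.

222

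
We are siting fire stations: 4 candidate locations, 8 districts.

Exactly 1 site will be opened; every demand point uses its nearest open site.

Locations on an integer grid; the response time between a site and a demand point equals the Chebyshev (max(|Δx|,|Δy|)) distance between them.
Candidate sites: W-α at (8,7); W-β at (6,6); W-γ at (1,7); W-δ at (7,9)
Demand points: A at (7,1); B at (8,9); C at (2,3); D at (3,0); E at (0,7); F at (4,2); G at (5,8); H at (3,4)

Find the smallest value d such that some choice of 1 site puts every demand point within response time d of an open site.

Open {W-β}.
  Farthest demand point is D at response time 6 (to W-β); all others are ≤ 6.
With {W-γ} the worst case is 7.
With {W-α} the worst case is 8.
No size-1 selection achieves below 6.

6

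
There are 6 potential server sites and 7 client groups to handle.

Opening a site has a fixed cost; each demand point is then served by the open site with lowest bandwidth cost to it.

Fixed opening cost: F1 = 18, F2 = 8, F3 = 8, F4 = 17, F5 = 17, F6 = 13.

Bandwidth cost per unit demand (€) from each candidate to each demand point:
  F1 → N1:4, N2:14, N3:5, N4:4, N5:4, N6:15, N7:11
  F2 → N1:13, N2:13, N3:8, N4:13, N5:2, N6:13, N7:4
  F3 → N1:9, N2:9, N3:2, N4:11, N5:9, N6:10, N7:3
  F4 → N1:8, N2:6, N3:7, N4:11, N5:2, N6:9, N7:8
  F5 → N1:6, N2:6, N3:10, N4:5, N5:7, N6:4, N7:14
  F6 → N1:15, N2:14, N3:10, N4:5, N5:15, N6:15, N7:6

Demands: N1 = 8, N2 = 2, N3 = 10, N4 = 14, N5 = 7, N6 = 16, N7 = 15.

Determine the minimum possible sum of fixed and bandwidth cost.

294

Open {F1, F2, F3, F5}: assign each demand point to its cheapest open site.
  N1→F1 8×4=32, N2→F5 2×6=12, N3→F3 10×2=20, N4→F1 14×4=56, N5→F2 7×2=14, N6→F5 16×4=64, N7→F3 15×3=45
  bandwidth cost 243, fixed 51 → total 294.
Compare {F1, F3, F5}: bandwidth cost 257 + fixed 43 = 300.
Compare {F1, F3, F4, F5}: bandwidth cost 243 + fixed 60 = 303.
Compare {F2, F3, F5}: bandwidth cost 273 + fixed 33 = 306.
All other subsets cost ≥ 300. Minimum total cost: 294.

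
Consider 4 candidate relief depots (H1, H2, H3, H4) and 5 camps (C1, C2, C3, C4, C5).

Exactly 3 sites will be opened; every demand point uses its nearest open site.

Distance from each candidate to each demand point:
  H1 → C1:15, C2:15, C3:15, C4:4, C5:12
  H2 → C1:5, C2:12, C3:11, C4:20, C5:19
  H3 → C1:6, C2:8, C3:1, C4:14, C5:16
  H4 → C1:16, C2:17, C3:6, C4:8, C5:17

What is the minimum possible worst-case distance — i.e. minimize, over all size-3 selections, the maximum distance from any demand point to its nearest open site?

Open {H1, H2, H3}.
  Farthest demand point is C5 at distance 12 (to H1); all others are ≤ 12.
With {H1, H2, H4} the worst case is 12.
With {H1, H3, H4} the worst case is 12.
No size-3 selection achieves below 12.

12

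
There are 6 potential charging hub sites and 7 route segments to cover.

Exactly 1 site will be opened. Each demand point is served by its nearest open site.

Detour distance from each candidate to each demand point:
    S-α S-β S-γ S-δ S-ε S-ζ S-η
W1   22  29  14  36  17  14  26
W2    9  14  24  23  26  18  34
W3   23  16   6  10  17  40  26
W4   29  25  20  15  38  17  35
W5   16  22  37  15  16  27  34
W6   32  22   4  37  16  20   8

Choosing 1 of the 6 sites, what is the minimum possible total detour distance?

Open {W3}.
  S-α→W3 23, S-β→W3 16, S-γ→W3 6, S-δ→W3 10, S-ε→W3 17, S-ζ→W3 40, S-η→W3 26  ⇒ total 138.
Compare {W6}: total 139.
Compare {W2}: total 148.
No size-1 selection does better; minimum is 138.

138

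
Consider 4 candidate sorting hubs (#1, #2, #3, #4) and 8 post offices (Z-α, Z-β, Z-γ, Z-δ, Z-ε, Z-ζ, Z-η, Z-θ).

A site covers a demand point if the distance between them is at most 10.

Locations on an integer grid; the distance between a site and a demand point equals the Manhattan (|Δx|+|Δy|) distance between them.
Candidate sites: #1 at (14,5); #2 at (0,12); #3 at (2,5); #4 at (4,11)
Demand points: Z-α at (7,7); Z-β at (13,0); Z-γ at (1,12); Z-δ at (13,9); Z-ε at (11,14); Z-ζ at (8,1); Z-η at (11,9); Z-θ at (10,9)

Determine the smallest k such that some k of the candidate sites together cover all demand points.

2

Coverage sets (demand points within 10 of each site):
  #1: {Z-α, Z-β, Z-δ, Z-ζ, Z-η, Z-θ}
  #2: {Z-γ}
  #3: {Z-α, Z-γ, Z-ζ}
  #4: {Z-α, Z-γ, Z-ε, Z-η, Z-θ}
No single site covers all 8 demand points.
But {#1, #4} covers everything, so the minimum is 2.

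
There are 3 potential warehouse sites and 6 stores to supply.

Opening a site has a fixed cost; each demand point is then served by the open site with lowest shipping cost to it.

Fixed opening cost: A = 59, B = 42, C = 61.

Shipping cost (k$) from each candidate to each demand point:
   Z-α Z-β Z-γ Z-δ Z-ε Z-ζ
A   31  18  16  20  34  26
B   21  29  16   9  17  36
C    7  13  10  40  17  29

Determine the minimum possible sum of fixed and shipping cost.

Open {B}: assign each demand point to its cheapest open site.
  Z-α→B 21, Z-β→B 29, Z-γ→B 16, Z-δ→B 9, Z-ε→B 17, Z-ζ→B 36
  shipping cost 128, fixed 42 → total 170.
Compare {C}: shipping cost 116 + fixed 61 = 177.
Compare {B, C}: shipping cost 85 + fixed 103 = 188.
Compare {A}: shipping cost 145 + fixed 59 = 204.
All other subsets cost ≥ 177. Minimum total cost: 170.

170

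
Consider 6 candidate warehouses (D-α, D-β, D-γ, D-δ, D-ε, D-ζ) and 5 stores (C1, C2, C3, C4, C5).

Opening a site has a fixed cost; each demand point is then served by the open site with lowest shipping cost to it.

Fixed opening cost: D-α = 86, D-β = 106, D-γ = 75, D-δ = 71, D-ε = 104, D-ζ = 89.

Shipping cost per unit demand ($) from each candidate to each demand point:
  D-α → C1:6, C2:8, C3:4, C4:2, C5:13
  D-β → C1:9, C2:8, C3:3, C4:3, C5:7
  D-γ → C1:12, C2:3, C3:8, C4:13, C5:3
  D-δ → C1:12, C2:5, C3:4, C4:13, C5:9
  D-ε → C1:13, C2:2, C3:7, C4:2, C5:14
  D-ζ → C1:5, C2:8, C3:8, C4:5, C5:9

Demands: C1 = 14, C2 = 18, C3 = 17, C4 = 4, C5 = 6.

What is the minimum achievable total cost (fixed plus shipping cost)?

393

Open {D-α, D-γ}: assign each demand point to its cheapest open site.
  C1→D-α 14×6=84, C2→D-γ 18×3=54, C3→D-α 17×4=68, C4→D-α 4×2=8, C5→D-γ 6×3=18
  shipping cost 232, fixed 161 → total 393.
Compare {D-β, D-γ}: shipping cost 261 + fixed 181 = 442.
Compare {D-α, D-δ}: shipping cost 304 + fixed 157 = 461.
Compare {D-γ, D-ζ}: shipping cost 298 + fixed 164 = 462.
All other subsets cost ≥ 442. Minimum total cost: 393.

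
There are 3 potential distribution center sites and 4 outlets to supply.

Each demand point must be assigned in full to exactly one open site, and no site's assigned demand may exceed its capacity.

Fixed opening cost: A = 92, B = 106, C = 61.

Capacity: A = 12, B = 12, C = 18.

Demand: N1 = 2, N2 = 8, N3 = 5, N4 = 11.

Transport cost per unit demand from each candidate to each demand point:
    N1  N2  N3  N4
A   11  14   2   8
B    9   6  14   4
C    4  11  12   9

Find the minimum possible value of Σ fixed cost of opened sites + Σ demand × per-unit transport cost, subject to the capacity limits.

367

Open {B, C}; cheapest assignment that respects the capacities:
  B (cap 12, load 11): N4 — cost 11×4 = 44
  C (cap 18, load 15): N1, N2, N3 — cost 2×4 + 8×11 + 5×12 = 156
  Shipping 200, fixed 167 → total 367.
  Any other capacity-feasible assignment to {B, C} ships for at least 200.
Compare {A, C}: its best feasible assignment gives total 397.
Compare {A, B, C}: its best feasible assignment gives total 409.
Every other set of open sites that can feasibly serve all demand totals ≥ 397 even under its best assignment. Minimum: 367.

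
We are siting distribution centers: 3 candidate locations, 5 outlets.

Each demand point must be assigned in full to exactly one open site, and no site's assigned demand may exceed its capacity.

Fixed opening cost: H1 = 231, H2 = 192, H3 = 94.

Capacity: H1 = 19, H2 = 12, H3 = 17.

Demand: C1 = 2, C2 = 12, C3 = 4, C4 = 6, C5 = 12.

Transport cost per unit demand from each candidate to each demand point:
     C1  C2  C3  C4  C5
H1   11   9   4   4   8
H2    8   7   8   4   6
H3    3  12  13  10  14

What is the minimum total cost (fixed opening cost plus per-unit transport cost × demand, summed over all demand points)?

779

Open {H1, H2, H3}; cheapest assignment that respects the capacities:
  H1 (cap 19, load 18): C4, C5 — cost 6×4 + 12×8 = 120
  H2 (cap 12, load 12): C2 — cost 12×7 = 84
  H3 (cap 17, load 6): C1, C3 — cost 2×3 + 4×13 = 58
  Shipping 262, fixed 517 → total 779.
  Any other capacity-feasible assignment to {H1, H2, H3} ships for at least 262.
Total demand is 36; every other set of sites either has combined capacity below 36 or cannot fit the demands without splitting one across sites, so {H1, H2, H3} is the only feasible choice of open sites. Minimum: 779.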